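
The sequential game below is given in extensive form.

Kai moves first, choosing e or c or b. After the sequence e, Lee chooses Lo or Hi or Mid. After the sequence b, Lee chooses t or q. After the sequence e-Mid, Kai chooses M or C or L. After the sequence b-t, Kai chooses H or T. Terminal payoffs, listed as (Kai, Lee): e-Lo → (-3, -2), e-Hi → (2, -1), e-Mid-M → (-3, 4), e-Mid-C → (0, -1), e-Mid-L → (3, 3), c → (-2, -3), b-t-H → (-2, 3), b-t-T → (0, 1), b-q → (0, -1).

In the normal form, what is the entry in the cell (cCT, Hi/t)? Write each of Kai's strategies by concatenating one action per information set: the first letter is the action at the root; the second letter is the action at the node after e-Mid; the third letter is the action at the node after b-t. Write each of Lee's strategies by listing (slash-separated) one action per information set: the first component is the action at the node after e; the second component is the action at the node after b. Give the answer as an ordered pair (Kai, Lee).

Trace the play path from the root:
  Kai plays c
→ terminal payoff (-2, -3).
(Kai's choice at the node after e-Mid is never reached on this path, so it doesn't affect the outcome.)

(-2, -3)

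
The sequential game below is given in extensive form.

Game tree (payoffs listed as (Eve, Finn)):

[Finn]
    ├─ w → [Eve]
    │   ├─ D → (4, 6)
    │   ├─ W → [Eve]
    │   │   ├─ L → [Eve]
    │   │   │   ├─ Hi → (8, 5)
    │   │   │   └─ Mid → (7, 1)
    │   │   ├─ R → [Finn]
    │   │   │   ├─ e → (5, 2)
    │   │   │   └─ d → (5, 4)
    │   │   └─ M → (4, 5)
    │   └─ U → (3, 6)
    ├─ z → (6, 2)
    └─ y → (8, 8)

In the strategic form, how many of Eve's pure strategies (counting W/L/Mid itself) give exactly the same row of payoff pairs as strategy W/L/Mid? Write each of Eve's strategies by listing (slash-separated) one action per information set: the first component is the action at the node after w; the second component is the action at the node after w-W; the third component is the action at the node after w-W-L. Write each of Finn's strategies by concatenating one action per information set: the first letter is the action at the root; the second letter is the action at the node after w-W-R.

1

Row for W/L/Mid (columns we, wd, ze, zd, ye, yd): (7,1) (7,1) (6,2) (6,2) (8,8) (8,8).
Every one of Eve's information sets is on the play path for some reply by Finn when Eve follows W/L/Mid.
Changing the action at any of them therefore changes at least one column, so only W/L/Mid itself gives this row.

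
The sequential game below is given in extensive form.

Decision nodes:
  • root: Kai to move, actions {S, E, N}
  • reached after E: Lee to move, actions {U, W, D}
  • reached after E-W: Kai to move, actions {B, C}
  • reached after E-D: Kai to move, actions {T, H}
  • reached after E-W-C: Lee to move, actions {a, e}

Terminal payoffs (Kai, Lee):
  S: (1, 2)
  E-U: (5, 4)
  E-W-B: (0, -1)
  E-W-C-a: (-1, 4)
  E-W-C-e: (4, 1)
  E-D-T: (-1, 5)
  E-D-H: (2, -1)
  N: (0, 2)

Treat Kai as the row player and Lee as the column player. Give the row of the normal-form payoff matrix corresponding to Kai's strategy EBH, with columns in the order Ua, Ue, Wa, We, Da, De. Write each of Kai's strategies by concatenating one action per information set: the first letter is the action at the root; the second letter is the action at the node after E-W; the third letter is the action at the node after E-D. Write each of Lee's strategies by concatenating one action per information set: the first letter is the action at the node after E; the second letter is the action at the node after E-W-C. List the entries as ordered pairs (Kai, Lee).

vs Ua: Kai plays E → Lee plays U at [E] → (5, 4)
vs Ue: Kai plays E → Lee plays U at [E] → (5, 4)
vs Wa: Kai plays E → Lee plays W at [E] → Kai plays B at [E-W] → (0, -1)
vs We: Kai plays E → Lee plays W at [E] → Kai plays B at [E-W] → (0, -1)
vs Da: Kai plays E → Lee plays D at [E] → Kai plays H at [E-D] → (2, -1)
vs De: Kai plays E → Lee plays D at [E] → Kai plays H at [E-D] → (2, -1)

(5,4) (5,4) (0,-1) (0,-1) (2,-1) (2,-1)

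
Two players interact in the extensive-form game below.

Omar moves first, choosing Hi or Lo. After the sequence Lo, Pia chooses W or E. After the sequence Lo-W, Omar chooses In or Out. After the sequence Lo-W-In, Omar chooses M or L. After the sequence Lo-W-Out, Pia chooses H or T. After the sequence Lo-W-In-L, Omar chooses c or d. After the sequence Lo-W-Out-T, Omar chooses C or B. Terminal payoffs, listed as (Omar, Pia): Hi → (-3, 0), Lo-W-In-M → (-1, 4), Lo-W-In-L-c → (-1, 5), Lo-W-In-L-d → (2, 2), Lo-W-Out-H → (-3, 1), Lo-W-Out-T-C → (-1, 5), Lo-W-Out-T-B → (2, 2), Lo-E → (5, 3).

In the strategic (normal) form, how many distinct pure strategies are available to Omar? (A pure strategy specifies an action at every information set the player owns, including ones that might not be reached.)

Omar owns the root with actions {Hi, Lo} — two choices.
Omar owns the node after Lo-W with actions {In, Out} — two choices.
Omar owns the node after Lo-W-In with actions {M, L} — two choices.
Omar owns the node after Lo-W-In-L with actions {c, d} — two choices.
Omar owns the node after Lo-W-Out-T with actions {C, B} — two choices.
A pure strategy fixes one action at each information set independently, so the count is the product 2 × 2 × 2 × 2 × 2 = 32.
(For reference, Pia has 4 pure strategies, giving a 32×4 normal-form matrix.)

32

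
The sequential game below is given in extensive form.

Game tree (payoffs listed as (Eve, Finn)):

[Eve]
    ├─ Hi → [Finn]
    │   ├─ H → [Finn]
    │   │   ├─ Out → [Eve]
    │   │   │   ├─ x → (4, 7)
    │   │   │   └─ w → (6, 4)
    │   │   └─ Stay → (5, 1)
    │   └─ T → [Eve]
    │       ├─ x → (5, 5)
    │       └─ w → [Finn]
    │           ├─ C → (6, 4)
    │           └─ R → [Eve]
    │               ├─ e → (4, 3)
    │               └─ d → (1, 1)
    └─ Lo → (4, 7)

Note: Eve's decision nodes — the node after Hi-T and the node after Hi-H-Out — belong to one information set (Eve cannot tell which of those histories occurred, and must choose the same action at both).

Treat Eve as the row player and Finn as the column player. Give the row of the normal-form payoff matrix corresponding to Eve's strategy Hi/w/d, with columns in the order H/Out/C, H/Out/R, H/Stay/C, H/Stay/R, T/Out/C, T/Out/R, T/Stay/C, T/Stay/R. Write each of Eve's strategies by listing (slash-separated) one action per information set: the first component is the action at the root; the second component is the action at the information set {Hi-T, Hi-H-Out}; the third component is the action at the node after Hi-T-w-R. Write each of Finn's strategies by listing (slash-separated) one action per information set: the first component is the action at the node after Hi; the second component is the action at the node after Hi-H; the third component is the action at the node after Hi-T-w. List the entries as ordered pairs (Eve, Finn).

(6,4) (6,4) (5,1) (5,1) (6,4) (1,1) (6,4) (1,1)

vs H/Out/C: Eve plays Hi → Finn plays H at [Hi] → Finn plays Out at [Hi-H] → Eve plays w at [Hi-H-Out] → (6, 4)
vs H/Out/R: Eve plays Hi → Finn plays H at [Hi] → Finn plays Out at [Hi-H] → Eve plays w at [Hi-H-Out] → (6, 4)
vs H/Stay/C: Eve plays Hi → Finn plays H at [Hi] → Finn plays Stay at [Hi-H] → (5, 1)
vs H/Stay/R: Eve plays Hi → Finn plays H at [Hi] → Finn plays Stay at [Hi-H] → (5, 1)
vs T/Out/C: Eve plays Hi → Finn plays T at [Hi] → Eve plays w at [Hi-T] → Finn plays C at [Hi-T-w] → (6, 4)
vs T/Out/R: Eve plays Hi → Finn plays T at [Hi] → Eve plays w at [Hi-T] → Finn plays R at [Hi-T-w] → Eve plays d at [Hi-T-w-R] → (1, 1)
vs T/Stay/C: Eve plays Hi → Finn plays T at [Hi] → Eve plays w at [Hi-T] → Finn plays C at [Hi-T-w] → (6, 4)
vs T/Stay/R: Eve plays Hi → Finn plays T at [Hi] → Eve plays w at [Hi-T] → Finn plays R at [Hi-T-w] → Eve plays d at [Hi-T-w-R] → (1, 1)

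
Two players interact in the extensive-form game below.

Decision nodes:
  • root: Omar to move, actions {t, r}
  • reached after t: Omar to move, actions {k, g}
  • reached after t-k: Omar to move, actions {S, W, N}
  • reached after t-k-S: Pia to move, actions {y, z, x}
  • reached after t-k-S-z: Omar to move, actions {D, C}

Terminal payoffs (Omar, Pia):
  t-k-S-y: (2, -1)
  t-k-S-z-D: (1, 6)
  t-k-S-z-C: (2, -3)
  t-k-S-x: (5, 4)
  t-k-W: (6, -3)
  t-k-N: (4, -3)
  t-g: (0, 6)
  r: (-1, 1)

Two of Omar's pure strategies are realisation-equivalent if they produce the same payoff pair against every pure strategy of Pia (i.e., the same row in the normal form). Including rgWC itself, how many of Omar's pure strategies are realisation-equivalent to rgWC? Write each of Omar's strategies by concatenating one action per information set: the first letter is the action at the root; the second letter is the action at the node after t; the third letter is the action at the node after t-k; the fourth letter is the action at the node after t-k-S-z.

12

Row for rgWC (columns y, z, x): (-1,1) (-1,1) (-1,1).
Under rgWC, Omar's choice at the node after t and at the node after t-k and at the node after t-k-S-z can never be reached regardless of what Pia does, so varying those choices leaves every outcome unchanged.
Holding the reachable choices fixed and varying the unreachable ones freely already gives 2 × 3 × 2 = 12 equivalent strategies.
No other strategy reproduces this row, so those 12 are the full class: rkSD, rkSC, rkWD, rkWC, rkND, rkNC, rgSD, rgSC, rgWD, rgWC, rgND, rgNC.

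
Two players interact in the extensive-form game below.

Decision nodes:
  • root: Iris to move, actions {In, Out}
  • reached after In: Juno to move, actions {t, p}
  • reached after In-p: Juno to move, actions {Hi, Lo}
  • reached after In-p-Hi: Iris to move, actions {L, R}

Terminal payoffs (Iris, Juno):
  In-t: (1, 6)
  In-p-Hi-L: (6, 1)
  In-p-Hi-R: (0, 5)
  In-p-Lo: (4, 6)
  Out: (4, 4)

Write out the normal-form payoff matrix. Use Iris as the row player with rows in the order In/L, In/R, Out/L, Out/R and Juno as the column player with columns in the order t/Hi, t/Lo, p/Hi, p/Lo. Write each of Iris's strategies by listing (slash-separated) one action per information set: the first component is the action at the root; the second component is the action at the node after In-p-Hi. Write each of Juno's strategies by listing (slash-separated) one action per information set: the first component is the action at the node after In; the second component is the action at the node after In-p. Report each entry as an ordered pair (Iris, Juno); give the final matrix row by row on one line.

Row In/L: t/Hi→(1,6), t/Lo→(1,6), p/Hi→(6,1), p/Lo→(4,6)
Row In/R: t/Hi→(1,6), t/Lo→(1,6), p/Hi→(0,5), p/Lo→(4,6)
Row Out/L: t/Hi→(4,4), t/Lo→(4,4), p/Hi→(4,4), p/Lo→(4,4)
Row Out/R: t/Hi→(4,4), t/Lo→(4,4), p/Hi→(4,4), p/Lo→(4,4)

In/L: (1,6) (1,6) (6,1) (4,6) | In/R: (1,6) (1,6) (0,5) (4,6) | Out/L: (4,4) (4,4) (4,4) (4,4) | Out/R: (4,4) (4,4) (4,4) (4,4)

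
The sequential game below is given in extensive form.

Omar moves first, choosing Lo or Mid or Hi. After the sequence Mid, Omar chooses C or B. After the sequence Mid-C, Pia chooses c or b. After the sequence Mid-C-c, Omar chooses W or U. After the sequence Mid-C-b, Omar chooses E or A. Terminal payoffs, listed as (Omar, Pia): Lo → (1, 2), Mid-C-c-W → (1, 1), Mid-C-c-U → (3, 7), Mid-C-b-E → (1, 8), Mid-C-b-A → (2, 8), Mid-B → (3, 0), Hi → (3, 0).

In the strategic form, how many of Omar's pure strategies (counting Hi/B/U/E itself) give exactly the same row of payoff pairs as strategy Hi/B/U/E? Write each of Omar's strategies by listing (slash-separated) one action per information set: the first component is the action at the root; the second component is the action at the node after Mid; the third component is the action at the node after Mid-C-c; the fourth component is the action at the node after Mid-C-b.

12

Row for Hi/B/U/E (columns c, b): (3,0) (3,0).
Under Hi/B/U/E, Omar's choice at the node after Mid and at the node after Mid-C-c and at the node after Mid-C-b can never be reached regardless of what Pia does, so varying those choices leaves every outcome unchanged.
Holding the reachable choices fixed and varying the unreachable ones freely already gives 2 × 2 × 2 = 8 equivalent strategies.
Checking the remaining rows, Mid/B/W/E, Mid/B/W/A, Mid/B/U/E, Mid/B/U/A also happen to give the same payoffs in every column, bringing the total to 12: Mid/B/W/E, Mid/B/W/A, Mid/B/U/E, Mid/B/U/A, Hi/C/W/E, Hi/C/W/A, Hi/C/U/E, Hi/C/U/A, Hi/B/W/E, Hi/B/W/A, Hi/B/U/E, Hi/B/U/A.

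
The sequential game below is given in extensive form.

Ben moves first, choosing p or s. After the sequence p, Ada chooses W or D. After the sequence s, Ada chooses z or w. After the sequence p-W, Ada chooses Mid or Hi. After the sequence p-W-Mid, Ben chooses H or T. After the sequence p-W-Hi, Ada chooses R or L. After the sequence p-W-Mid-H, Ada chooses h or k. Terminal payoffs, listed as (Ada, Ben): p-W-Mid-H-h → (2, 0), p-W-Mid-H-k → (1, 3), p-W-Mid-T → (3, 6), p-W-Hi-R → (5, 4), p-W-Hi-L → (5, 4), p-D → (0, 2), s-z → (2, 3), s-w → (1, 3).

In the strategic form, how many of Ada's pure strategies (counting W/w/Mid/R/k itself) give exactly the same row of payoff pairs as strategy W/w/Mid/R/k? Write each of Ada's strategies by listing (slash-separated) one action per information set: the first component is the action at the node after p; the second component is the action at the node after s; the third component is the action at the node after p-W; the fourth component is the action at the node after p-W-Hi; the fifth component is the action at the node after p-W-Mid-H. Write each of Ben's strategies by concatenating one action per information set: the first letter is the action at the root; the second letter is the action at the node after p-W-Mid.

Row for W/w/Mid/R/k (columns pH, pT, sH, sT): (1,3) (3,6) (1,3) (1,3).
Under W/w/Mid/R/k, Ada's choice at the node after p-W-Hi can never be reached regardless of what Ben does, so varying those choices leaves every outcome unchanged.
Holding the reachable choices fixed and varying the unreachable one freely already gives 2 equivalent strategies.
No other strategy reproduces this row, so those 2 are the full class: W/w/Mid/R/k, W/w/Mid/L/k.

2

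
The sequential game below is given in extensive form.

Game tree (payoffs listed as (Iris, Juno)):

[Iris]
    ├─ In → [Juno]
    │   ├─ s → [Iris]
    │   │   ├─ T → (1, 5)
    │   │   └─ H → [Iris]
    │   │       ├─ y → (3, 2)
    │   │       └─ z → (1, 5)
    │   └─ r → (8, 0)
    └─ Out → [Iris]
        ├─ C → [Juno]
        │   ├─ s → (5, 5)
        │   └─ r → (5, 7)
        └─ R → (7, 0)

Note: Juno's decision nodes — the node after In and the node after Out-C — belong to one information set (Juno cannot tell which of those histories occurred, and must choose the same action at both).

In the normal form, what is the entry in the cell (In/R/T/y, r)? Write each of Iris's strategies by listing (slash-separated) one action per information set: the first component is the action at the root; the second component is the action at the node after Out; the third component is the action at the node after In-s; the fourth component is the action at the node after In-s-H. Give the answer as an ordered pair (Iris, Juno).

Trace the play path from the root:
  Iris plays In
  Juno plays r at [In]
→ terminal payoff (8, 0).
(Iris's choice at the node after Out is never reached on this path, so it doesn't affect the outcome.)

(8, 0)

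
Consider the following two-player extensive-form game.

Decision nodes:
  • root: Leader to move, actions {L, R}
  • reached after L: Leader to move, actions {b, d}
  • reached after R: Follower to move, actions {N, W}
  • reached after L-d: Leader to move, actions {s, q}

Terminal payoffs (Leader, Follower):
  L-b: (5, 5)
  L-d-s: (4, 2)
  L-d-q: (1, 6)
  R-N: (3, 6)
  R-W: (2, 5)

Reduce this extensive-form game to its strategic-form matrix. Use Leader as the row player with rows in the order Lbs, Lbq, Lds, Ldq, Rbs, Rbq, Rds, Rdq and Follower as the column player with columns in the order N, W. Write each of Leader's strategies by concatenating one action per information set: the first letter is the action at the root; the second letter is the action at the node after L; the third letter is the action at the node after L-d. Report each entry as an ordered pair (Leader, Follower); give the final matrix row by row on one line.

Row Lbs: N→(5,5), W→(5,5)
Row Lbq: N→(5,5), W→(5,5)
Row Lds: N→(4,2), W→(4,2)
Row Ldq: N→(1,6), W→(1,6)
Row Rbs: N→(3,6), W→(2,5)
Row Rbq: N→(3,6), W→(2,5)
Row Rds: N→(3,6), W→(2,5)
Row Rdq: N→(3,6), W→(2,5)

Lbs: (5,5) (5,5) | Lbq: (5,5) (5,5) | Lds: (4,2) (4,2) | Ldq: (1,6) (1,6) | Rbs: (3,6) (2,5) | Rbq: (3,6) (2,5) | Rds: (3,6) (2,5) | Rdq: (3,6) (2,5)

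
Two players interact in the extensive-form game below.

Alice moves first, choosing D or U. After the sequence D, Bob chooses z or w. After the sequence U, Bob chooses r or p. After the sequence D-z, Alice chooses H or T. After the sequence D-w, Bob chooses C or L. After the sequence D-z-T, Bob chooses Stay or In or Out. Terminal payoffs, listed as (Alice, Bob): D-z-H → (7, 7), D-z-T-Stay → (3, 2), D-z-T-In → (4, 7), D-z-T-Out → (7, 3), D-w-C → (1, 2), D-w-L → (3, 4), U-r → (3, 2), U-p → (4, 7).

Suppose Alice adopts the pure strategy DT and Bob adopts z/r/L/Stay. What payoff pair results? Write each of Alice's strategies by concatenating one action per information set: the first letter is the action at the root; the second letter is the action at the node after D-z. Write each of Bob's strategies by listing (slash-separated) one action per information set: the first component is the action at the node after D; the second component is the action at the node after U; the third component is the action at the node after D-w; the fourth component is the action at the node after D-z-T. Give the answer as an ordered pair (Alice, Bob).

(3, 2)

Trace the play path from the root:
  Alice plays D
  Bob plays z at [D]
  Alice plays T at [D-z]
  Bob plays Stay at [D-z-T]
→ terminal payoff (3, 2).
(Bob's choice at the node after U is never reached on this path, so it doesn't affect the outcome.)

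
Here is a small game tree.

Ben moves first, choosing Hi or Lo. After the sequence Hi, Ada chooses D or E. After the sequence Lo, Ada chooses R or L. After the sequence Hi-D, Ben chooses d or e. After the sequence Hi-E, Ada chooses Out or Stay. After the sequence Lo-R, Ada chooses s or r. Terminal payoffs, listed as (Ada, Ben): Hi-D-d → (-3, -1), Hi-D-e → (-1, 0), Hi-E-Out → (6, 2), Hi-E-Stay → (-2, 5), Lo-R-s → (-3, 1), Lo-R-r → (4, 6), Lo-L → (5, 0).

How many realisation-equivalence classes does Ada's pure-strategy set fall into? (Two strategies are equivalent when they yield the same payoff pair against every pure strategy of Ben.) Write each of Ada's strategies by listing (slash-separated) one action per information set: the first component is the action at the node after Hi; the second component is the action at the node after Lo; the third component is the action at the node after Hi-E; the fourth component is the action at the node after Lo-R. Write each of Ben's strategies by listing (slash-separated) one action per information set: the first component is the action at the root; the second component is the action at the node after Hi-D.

9

Ada has 16 pure strategies: D/R/Out/s, D/R/Out/r, D/R/Stay/s, D/R/Stay/r, D/L/Out/s, D/L/Out/r, D/L/Stay/s, D/L/Stay/r, E/R/Out/s, E/R/Out/r, E/R/Stay/s, E/R/Stay/r, E/L/Out/s, E/L/Out/r, E/L/Stay/s, E/L/Stay/r. Columns: Hi/d, Hi/e, Lo/d, Lo/e.
{D/R/Out/s, D/R/Stay/s} → row (-3,-1) (-1,0) (-3,1) (-3,1)
{D/R/Out/r, D/R/Stay/r} → row (-3,-1) (-1,0) (4,6) (4,6)
{D/L/Out/s, D/L/Out/r, D/L/Stay/s, D/L/Stay/r} → row (-3,-1) (-1,0) (5,0) (5,0)
{E/R/Out/s} → row (6,2) (6,2) (-3,1) (-3,1)
{E/R/Out/r} → row (6,2) (6,2) (4,6) (4,6)
{E/R/Stay/s} → row (-2,5) (-2,5) (-3,1) (-3,1)
{E/R/Stay/r} → row (-2,5) (-2,5) (4,6) (4,6)
{E/L/Out/s, E/L/Out/r} → row (6,2) (6,2) (5,0) (5,0)
{E/L/Stay/s, E/L/Stay/r} → row (-2,5) (-2,5) (5,0) (5,0)
That's 9 distinct rows out of 16 strategies.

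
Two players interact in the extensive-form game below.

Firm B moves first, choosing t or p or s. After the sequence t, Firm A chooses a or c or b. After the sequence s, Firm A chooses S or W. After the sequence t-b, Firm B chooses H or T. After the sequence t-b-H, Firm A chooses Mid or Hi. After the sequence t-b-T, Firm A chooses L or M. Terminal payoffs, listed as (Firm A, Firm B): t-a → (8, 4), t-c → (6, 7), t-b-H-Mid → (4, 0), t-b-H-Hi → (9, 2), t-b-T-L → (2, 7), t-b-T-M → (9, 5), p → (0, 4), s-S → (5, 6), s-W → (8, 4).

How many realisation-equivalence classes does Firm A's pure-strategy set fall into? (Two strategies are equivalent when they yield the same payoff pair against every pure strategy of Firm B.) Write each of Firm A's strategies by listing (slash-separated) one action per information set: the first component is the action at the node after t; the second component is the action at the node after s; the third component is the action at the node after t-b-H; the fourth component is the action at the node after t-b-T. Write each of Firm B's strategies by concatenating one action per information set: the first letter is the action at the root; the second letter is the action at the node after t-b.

Firm A has 24 pure strategies: a/S/Mid/L, a/S/Mid/M, a/S/Hi/L, a/S/Hi/M, a/W/Mid/L, a/W/Mid/M, a/W/Hi/L, a/W/Hi/M, c/S/Mid/L, c/S/Mid/M, c/S/Hi/L, c/S/Hi/M, c/W/Mid/L, c/W/Mid/M, c/W/Hi/L, c/W/Hi/M, b/S/Mid/L, b/S/Mid/M, b/S/Hi/L, b/S/Hi/M, b/W/Mid/L, b/W/Mid/M, b/W/Hi/L, b/W/Hi/M. Columns: tH, tT, pH, pT, sH, sT.
{a/S/Mid/L, a/S/Mid/M, a/S/Hi/L, a/S/Hi/M} → row (8,4) (8,4) (0,4) (0,4) (5,6) (5,6)
{a/W/Mid/L, a/W/Mid/M, a/W/Hi/L, a/W/Hi/M} → row (8,4) (8,4) (0,4) (0,4) (8,4) (8,4)
{c/S/Mid/L, c/S/Mid/M, c/S/Hi/L, c/S/Hi/M} → row (6,7) (6,7) (0,4) (0,4) (5,6) (5,6)
{c/W/Mid/L, c/W/Mid/M, c/W/Hi/L, c/W/Hi/M} → row (6,7) (6,7) (0,4) (0,4) (8,4) (8,4)
{b/S/Mid/L} → row (4,0) (2,7) (0,4) (0,4) (5,6) (5,6)
{b/S/Mid/M} → row (4,0) (9,5) (0,4) (0,4) (5,6) (5,6)
{b/S/Hi/L} → row (9,2) (2,7) (0,4) (0,4) (5,6) (5,6)
{b/S/Hi/M} → row (9,2) (9,5) (0,4) (0,4) (5,6) (5,6)
{b/W/Mid/L} → row (4,0) (2,7) (0,4) (0,4) (8,4) (8,4)
{b/W/Mid/M} → row (4,0) (9,5) (0,4) (0,4) (8,4) (8,4)
{b/W/Hi/L} → row (9,2) (2,7) (0,4) (0,4) (8,4) (8,4)
{b/W/Hi/M} → row (9,2) (9,5) (0,4) (0,4) (8,4) (8,4)
That's 12 distinct rows out of 24 strategies.

12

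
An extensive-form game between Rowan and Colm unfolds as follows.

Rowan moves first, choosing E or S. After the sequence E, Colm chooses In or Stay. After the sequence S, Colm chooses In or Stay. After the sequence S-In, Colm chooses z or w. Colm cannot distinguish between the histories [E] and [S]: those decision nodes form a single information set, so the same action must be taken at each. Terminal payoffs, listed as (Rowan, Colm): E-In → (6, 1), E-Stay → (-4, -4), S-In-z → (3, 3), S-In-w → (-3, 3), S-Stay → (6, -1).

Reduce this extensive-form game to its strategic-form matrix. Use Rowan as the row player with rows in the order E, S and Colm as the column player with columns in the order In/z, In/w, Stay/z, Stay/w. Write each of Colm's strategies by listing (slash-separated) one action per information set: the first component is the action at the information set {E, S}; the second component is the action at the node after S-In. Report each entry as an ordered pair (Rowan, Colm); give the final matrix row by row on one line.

         In/z     In/w   Stay/z   Stay/w
   E    (6,1)    (6,1)  (-4,-4)  (-4,-4)
   S    (3,3)   (-3,3)   (6,-1)   (6,-1)

E: (6,1) (6,1) (-4,-4) (-4,-4) | S: (3,3) (-3,3) (6,-1) (6,-1)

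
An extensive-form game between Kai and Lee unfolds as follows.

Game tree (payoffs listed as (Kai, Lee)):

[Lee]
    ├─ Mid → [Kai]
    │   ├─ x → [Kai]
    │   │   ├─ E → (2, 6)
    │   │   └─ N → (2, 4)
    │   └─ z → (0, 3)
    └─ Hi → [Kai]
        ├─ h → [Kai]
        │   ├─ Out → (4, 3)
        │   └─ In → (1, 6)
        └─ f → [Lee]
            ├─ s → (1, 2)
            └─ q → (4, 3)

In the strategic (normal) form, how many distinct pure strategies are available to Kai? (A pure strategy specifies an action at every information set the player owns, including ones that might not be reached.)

16

Kai owns the node after Mid with actions {x, z} — two choices.
Kai owns the node after Hi with actions {h, f} — two choices.
Kai owns the node after Mid-x with actions {E, N} — two choices.
Kai owns the node after Hi-h with actions {Out, In} — two choices.
A pure strategy fixes one action at each information set independently, so the count is the product 2 × 2 × 2 × 2 = 16.
(For reference, Lee has 4 pure strategies, giving a 16×4 normal-form matrix.)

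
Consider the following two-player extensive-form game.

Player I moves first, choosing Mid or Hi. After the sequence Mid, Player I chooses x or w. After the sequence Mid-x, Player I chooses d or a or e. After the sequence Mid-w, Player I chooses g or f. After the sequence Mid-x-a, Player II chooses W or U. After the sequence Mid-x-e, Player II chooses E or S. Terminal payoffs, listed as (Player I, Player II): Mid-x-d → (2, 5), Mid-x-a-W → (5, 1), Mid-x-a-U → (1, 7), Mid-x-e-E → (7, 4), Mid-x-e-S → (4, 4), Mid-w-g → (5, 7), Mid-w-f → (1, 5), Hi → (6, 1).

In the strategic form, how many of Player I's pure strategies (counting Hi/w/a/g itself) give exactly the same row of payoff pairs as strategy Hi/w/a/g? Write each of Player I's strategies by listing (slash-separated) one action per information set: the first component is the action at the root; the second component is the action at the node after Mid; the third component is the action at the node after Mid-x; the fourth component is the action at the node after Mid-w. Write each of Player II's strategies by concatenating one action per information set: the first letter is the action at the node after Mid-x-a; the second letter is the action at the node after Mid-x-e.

12

Row for Hi/w/a/g (columns WE, WS, UE, US): (6,1) (6,1) (6,1) (6,1).
Under Hi/w/a/g, Player I's choice at the node after Mid and at the node after Mid-x and at the node after Mid-w can never be reached regardless of what Player II does, so varying those choices leaves every outcome unchanged.
Holding the reachable choices fixed and varying the unreachable ones freely already gives 2 × 3 × 2 = 12 equivalent strategies.
No other strategy reproduces this row, so those 12 are the full class: Hi/x/d/g, Hi/x/d/f, Hi/x/a/g, Hi/x/a/f, Hi/x/e/g, Hi/x/e/f, Hi/w/d/g, Hi/w/d/f, Hi/w/a/g, Hi/w/a/f, Hi/w/e/g, Hi/w/e/f.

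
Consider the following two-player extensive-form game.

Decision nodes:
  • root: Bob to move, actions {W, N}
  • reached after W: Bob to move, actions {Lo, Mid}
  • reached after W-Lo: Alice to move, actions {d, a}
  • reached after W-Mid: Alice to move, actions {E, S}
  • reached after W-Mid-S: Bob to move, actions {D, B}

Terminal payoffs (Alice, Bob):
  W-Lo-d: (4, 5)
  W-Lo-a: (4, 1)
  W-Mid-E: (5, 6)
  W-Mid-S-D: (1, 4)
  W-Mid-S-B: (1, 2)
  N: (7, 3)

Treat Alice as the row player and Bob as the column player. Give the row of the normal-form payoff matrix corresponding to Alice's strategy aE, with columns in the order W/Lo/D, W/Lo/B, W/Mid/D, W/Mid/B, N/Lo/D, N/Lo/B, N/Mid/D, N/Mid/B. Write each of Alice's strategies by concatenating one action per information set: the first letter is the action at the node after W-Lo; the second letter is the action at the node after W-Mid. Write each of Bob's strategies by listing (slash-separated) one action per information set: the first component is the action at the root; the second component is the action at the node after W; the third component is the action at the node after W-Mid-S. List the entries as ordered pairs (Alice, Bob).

(4,1) (4,1) (5,6) (5,6) (7,3) (7,3) (7,3) (7,3)

vs W/Lo/D: Bob plays W → Bob plays Lo at [W] → Alice plays a at [W-Lo] → (4, 1)
vs W/Lo/B: Bob plays W → Bob plays Lo at [W] → Alice plays a at [W-Lo] → (4, 1)
vs W/Mid/D: Bob plays W → Bob plays Mid at [W] → Alice plays E at [W-Mid] → (5, 6)
vs W/Mid/B: Bob plays W → Bob plays Mid at [W] → Alice plays E at [W-Mid] → (5, 6)
vs N/Lo/D: Bob plays N → (7, 3)
vs N/Lo/B: Bob plays N → (7, 3)
vs N/Mid/D: Bob plays N → (7, 3)
vs N/Mid/B: Bob plays N → (7, 3)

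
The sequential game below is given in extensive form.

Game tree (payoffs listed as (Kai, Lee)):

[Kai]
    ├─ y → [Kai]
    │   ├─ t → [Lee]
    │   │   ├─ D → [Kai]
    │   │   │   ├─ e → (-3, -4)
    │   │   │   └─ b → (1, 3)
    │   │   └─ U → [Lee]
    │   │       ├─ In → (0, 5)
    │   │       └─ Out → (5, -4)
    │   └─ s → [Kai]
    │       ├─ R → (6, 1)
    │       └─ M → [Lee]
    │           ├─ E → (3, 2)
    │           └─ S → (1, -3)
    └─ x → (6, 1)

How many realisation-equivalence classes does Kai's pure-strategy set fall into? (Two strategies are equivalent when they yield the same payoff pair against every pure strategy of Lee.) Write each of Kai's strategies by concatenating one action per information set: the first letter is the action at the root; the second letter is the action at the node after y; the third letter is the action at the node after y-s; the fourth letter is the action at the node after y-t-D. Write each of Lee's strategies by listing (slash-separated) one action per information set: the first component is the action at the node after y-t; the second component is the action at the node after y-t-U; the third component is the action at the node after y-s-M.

Kai has 16 pure strategies: ytRe, ytRb, ytMe, ytMb, ysRe, ysRb, ysMe, ysMb, xtRe, xtRb, xtMe, xtMb, xsRe, xsRb, xsMe, xsMb. Columns: D/In/E, D/In/S, D/Out/E, D/Out/S, U/In/E, U/In/S, U/Out/E, U/Out/S.
{ytRe, ytMe} → row (-3,-4) (-3,-4) (-3,-4) (-3,-4) (0,5) (0,5) (5,-4) (5,-4)
{ytRb, ytMb} → row (1,3) (1,3) (1,3) (1,3) (0,5) (0,5) (5,-4) (5,-4)
{ysRe, ysRb, xtRe, xtRb, xtMe, xtMb, xsRe, xsRb, xsMe, xsMb} → row (6,1) (6,1) (6,1) (6,1) (6,1) (6,1) (6,1) (6,1)
{ysMe, ysMb} → row (3,2) (1,-3) (3,2) (1,-3) (3,2) (1,-3) (3,2) (1,-3)
That's 4 distinct rows out of 16 strategies.

4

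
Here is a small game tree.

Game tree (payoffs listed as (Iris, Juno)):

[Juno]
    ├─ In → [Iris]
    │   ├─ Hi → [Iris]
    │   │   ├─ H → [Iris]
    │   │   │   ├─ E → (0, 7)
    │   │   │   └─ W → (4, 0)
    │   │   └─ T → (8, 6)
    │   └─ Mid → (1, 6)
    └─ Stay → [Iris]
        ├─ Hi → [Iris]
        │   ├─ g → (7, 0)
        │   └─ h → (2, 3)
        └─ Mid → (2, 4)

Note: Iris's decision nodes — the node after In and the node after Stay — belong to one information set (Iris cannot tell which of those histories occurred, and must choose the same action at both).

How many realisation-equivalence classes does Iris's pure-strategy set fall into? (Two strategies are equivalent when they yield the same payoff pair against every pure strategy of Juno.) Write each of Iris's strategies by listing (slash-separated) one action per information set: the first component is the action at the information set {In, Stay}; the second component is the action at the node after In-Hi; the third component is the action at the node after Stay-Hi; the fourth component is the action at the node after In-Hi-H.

Iris has 16 pure strategies: Hi/H/g/E, Hi/H/g/W, Hi/H/h/E, Hi/H/h/W, Hi/T/g/E, Hi/T/g/W, Hi/T/h/E, Hi/T/h/W, Mid/H/g/E, Mid/H/g/W, Mid/H/h/E, Mid/H/h/W, Mid/T/g/E, Mid/T/g/W, Mid/T/h/E, Mid/T/h/W. Columns: In, Stay.
{Hi/H/g/E} → row (0,7) (7,0)
{Hi/H/g/W} → row (4,0) (7,0)
{Hi/H/h/E} → row (0,7) (2,3)
{Hi/H/h/W} → row (4,0) (2,3)
{Hi/T/g/E, Hi/T/g/W} → row (8,6) (7,0)
{Hi/T/h/E, Hi/T/h/W} → row (8,6) (2,3)
{Mid/H/g/E, Mid/H/g/W, Mid/H/h/E, Mid/H/h/W, Mid/T/g/E, Mid/T/g/W, Mid/T/h/E, Mid/T/h/W} → row (1,6) (2,4)
That's 7 distinct rows out of 16 strategies.

7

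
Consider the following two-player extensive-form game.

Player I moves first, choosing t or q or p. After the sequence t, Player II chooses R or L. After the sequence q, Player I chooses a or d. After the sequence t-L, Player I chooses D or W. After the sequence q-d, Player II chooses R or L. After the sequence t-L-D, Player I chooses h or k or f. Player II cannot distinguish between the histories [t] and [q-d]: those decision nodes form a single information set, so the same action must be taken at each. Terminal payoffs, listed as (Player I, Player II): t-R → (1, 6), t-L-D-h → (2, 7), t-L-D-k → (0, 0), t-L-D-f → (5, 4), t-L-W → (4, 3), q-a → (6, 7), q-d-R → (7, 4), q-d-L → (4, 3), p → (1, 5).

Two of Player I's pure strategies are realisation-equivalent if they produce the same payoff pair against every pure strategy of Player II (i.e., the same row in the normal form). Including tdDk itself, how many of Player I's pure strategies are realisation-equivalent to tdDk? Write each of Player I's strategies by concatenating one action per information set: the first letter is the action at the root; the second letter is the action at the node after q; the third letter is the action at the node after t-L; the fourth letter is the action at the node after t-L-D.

Row for tdDk (columns R, L): (1,6) (0,0).
Under tdDk, Player I's choice at the node after q can never be reached regardless of what Player II does, so varying those choices leaves every outcome unchanged.
Holding the reachable choices fixed and varying the unreachable one freely already gives 2 equivalent strategies.
No other strategy reproduces this row, so those 2 are the full class: taDk, tdDk.

2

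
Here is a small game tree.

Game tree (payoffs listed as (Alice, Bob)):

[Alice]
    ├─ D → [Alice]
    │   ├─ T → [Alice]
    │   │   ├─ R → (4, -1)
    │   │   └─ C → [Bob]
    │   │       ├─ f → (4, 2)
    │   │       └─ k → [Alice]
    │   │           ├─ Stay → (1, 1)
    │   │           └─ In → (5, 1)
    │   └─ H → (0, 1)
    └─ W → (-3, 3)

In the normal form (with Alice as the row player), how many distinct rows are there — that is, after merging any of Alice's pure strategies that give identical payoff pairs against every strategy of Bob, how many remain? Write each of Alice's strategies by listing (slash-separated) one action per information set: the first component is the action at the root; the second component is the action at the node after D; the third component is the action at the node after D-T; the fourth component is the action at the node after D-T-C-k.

5

Alice has 16 pure strategies: D/T/R/Stay, D/T/R/In, D/T/C/Stay, D/T/C/In, D/H/R/Stay, D/H/R/In, D/H/C/Stay, D/H/C/In, W/T/R/Stay, W/T/R/In, W/T/C/Stay, W/T/C/In, W/H/R/Stay, W/H/R/In, W/H/C/Stay, W/H/C/In. Columns: f, k.
{D/T/R/Stay, D/T/R/In} → row (4,-1) (4,-1)
{D/T/C/Stay} → row (4,2) (1,1)
{D/T/C/In} → row (4,2) (5,1)
{D/H/R/Stay, D/H/R/In, D/H/C/Stay, D/H/C/In} → row (0,1) (0,1)
{W/T/R/Stay, W/T/R/In, W/T/C/Stay, W/T/C/In, W/H/R/Stay, W/H/R/In, W/H/C/Stay, W/H/C/In} → row (-3,3) (-3,3)
That's 5 distinct rows out of 16 strategies.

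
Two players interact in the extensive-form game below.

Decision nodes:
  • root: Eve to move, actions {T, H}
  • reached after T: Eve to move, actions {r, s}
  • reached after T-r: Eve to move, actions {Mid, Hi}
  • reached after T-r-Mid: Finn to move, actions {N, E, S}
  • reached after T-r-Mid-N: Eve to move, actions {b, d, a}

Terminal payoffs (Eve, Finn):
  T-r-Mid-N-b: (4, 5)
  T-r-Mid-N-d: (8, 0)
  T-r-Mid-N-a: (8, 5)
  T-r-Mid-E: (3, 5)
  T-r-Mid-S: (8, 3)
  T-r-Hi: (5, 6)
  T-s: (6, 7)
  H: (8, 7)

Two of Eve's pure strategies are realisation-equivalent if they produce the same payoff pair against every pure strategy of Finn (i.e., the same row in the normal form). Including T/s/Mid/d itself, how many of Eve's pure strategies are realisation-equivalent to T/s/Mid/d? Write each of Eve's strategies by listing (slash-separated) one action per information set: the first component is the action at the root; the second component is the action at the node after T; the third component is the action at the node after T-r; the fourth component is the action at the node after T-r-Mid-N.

6

Row for T/s/Mid/d (columns N, E, S): (6,7) (6,7) (6,7).
Under T/s/Mid/d, Eve's choice at the node after T-r and at the node after T-r-Mid-N can never be reached regardless of what Finn does, so varying those choices leaves every outcome unchanged.
Holding the reachable choices fixed and varying the unreachable ones freely already gives 2 × 3 = 6 equivalent strategies.
No other strategy reproduces this row, so those 6 are the full class: T/s/Mid/b, T/s/Mid/d, T/s/Mid/a, T/s/Hi/b, T/s/Hi/d, T/s/Hi/a.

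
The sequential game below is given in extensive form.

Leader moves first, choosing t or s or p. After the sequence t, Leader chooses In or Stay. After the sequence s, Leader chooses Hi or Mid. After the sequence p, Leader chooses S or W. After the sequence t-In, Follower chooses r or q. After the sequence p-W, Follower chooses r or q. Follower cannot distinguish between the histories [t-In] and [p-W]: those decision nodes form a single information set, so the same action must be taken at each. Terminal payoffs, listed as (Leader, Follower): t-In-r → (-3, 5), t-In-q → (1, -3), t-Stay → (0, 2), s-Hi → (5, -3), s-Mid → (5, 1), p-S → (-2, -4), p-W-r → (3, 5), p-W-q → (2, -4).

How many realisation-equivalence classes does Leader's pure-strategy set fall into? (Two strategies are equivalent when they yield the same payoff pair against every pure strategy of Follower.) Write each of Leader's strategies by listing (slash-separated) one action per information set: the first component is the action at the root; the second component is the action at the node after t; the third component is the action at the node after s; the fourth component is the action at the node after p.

Leader has 24 pure strategies: t/In/Hi/S, t/In/Hi/W, t/In/Mid/S, t/In/Mid/W, t/Stay/Hi/S, t/Stay/Hi/W, t/Stay/Mid/S, t/Stay/Mid/W, s/In/Hi/S, s/In/Hi/W, s/In/Mid/S, s/In/Mid/W, s/Stay/Hi/S, s/Stay/Hi/W, s/Stay/Mid/S, s/Stay/Mid/W, p/In/Hi/S, p/In/Hi/W, p/In/Mid/S, p/In/Mid/W, p/Stay/Hi/S, p/Stay/Hi/W, p/Stay/Mid/S, p/Stay/Mid/W. Columns: r, q.
{t/In/Hi/S, t/In/Hi/W, t/In/Mid/S, t/In/Mid/W} → row (-3,5) (1,-3)
{t/Stay/Hi/S, t/Stay/Hi/W, t/Stay/Mid/S, t/Stay/Mid/W} → row (0,2) (0,2)
{s/In/Hi/S, s/In/Hi/W, s/Stay/Hi/S, s/Stay/Hi/W} → row (5,-3) (5,-3)
{s/In/Mid/S, s/In/Mid/W, s/Stay/Mid/S, s/Stay/Mid/W} → row (5,1) (5,1)
{p/In/Hi/S, p/In/Mid/S, p/Stay/Hi/S, p/Stay/Mid/S} → row (-2,-4) (-2,-4)
{p/In/Hi/W, p/In/Mid/W, p/Stay/Hi/W, p/Stay/Mid/W} → row (3,5) (2,-4)
That's 6 distinct rows out of 24 strategies.

6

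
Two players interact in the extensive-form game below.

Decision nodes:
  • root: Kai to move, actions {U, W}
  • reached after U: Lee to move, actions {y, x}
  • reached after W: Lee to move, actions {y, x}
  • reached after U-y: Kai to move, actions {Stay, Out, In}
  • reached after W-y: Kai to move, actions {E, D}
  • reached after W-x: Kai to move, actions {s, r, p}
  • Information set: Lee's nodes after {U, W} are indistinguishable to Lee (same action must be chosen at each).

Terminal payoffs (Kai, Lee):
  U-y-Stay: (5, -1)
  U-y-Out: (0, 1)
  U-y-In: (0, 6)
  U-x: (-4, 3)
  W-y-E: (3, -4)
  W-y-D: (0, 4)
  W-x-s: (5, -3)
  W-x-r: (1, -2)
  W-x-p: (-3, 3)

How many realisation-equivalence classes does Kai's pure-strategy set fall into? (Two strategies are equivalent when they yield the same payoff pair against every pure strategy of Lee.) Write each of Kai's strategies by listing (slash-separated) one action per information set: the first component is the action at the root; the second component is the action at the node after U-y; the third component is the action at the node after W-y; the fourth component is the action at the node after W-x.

Kai has 36 pure strategies: U/Stay/E/s, U/Stay/E/r, U/Stay/E/p, U/Stay/D/s, U/Stay/D/r, U/Stay/D/p, U/Out/E/s, U/Out/E/r, U/Out/E/p, U/Out/D/s, U/Out/D/r, U/Out/D/p, U/In/E/s, U/In/E/r, U/In/E/p, U/In/D/s, U/In/D/r, U/In/D/p, W/Stay/E/s, W/Stay/E/r, W/Stay/E/p, W/Stay/D/s, W/Stay/D/r, W/Stay/D/p, W/Out/E/s, W/Out/E/r, W/Out/E/p, W/Out/D/s, W/Out/D/r, W/Out/D/p, W/In/E/s, W/In/E/r, W/In/E/p, W/In/D/s, W/In/D/r, W/In/D/p. Columns: y, x.
{U/Stay/E/s, U/Stay/E/r, U/Stay/E/p, U/Stay/D/s, U/Stay/D/r, U/Stay/D/p} → row (5,-1) (-4,3)
{U/Out/E/s, U/Out/E/r, U/Out/E/p, U/Out/D/s, U/Out/D/r, U/Out/D/p} → row (0,1) (-4,3)
{U/In/E/s, U/In/E/r, U/In/E/p, U/In/D/s, U/In/D/r, U/In/D/p} → row (0,6) (-4,3)
{W/Stay/E/s, W/Out/E/s, W/In/E/s} → row (3,-4) (5,-3)
{W/Stay/E/r, W/Out/E/r, W/In/E/r} → row (3,-4) (1,-2)
{W/Stay/E/p, W/Out/E/p, W/In/E/p} → row (3,-4) (-3,3)
{W/Stay/D/s, W/Out/D/s, W/In/D/s} → row (0,4) (5,-3)
{W/Stay/D/r, W/Out/D/r, W/In/D/r} → row (0,4) (1,-2)
{W/Stay/D/p, W/Out/D/p, W/In/D/p} → row (0,4) (-3,3)
That's 9 distinct rows out of 36 strategies.

9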